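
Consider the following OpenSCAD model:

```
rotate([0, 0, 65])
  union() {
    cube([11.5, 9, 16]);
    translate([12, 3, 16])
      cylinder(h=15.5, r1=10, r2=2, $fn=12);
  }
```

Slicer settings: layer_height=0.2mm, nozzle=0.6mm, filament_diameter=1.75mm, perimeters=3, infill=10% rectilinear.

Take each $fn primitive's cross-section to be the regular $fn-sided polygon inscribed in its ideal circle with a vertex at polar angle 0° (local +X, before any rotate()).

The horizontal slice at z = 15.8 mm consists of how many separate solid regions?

At z = 15.8 mm: the 11.5×9 cube contributes its full rectangle; the cone at (12, 3) is absent (z outside [16, 31.5]); Taking the union: only the 11.5×9 cube is present, so the union is just that shape — 1 connected region; (rotated 65° about Z; rotation is an isometry so areas/perimeters/island counts are preserved). The result has 1 disconnected region.

1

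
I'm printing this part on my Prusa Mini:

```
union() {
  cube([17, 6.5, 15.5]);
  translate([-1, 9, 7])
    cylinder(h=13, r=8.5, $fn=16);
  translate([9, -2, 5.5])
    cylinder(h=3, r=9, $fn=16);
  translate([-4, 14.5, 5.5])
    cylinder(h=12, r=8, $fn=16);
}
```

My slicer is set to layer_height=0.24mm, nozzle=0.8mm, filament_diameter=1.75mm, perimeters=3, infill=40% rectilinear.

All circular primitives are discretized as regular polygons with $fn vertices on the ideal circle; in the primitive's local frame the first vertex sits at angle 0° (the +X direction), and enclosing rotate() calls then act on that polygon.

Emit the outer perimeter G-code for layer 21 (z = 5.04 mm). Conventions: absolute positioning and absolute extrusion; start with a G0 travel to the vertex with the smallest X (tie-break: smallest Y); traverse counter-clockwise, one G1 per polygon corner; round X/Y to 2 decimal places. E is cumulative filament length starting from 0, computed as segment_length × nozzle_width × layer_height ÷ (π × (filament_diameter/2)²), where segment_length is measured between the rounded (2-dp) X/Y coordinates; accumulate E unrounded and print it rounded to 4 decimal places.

G0 X0.00 Y0.00 Z5.04
G1 X17.00 Y0.00 E1.3570
G1 X17.00 Y6.50 E1.8759
G1 X0.00 Y6.50 E3.2329
G1 X0.00 Y0.00 E3.7517

At z = 5.04 mm: the cube is present — its section is the full 17×6.5 rectangle; the cylinder at (-1, 9) does not reach this height (z outside [7, 20]); the cylinder at (9, -2) is not intersected at this z (z outside [5.5, 8.5]); the cylinder at (-4, 14.5) does not reach this height (z outside [5.5, 17.5]); Merging all regions: only the 17×6.5 cube is present, so the union is just that shape — 1 connected region. The outline is a single polygon with 4 vertices. Extrusion per mm of travel: 0.8 × 0.24 / (π × 0.875²) = 0.079824. Accumulating E over each segment gives final E = 3.7517.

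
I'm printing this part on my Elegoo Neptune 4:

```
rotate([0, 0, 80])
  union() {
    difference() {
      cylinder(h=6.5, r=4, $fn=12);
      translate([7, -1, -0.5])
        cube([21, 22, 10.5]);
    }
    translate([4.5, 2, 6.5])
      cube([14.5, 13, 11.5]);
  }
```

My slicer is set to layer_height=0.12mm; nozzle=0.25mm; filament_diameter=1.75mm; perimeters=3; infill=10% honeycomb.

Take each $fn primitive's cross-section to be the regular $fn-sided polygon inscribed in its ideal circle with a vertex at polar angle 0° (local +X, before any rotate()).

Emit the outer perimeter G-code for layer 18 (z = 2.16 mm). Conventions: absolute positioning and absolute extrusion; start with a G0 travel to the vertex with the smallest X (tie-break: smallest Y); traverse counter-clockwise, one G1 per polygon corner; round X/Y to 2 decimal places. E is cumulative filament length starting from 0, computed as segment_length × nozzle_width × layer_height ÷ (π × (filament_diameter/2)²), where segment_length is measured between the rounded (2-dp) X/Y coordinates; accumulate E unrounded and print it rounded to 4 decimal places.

At z = 2.16 mm: the r=4 cylinder contributes a regular 12-gon of circumradius 4; the 21×22 cube at (7, -1) contributes its full rectangle; Subtracting the remaining from the first: starting from the r=4 cylinder, the 21×22 cube at (7, -1) misses the remaining region (no effect) — 1 connected region; the cube at (4.5, 2) is absent (z outside [6.5, 18]); Taking the union: only the result so far is present, so the union is just that shape — 1 connected region; (whole slice rotated 80° about Z — lengths, areas and connectivity unchanged). The outline is a single polygon with 12 vertices. Extrusion per mm of travel: 0.25 × 0.12 / (π × 0.875²) = 0.012473. Accumulating E over each segment gives final E = 0.3098.

G0 X-3.94 Y0.69 Z2.16
G1 X-3.76 Y-1.37 E0.0258
G1 X-2.57 Y-3.06 E0.0516
G1 X-0.69 Y-3.94 E0.0775
G1 X1.37 Y-3.76 E0.1033
G1 X3.06 Y-2.57 E0.1290
G1 X3.94 Y-0.69 E0.1549
G1 X3.76 Y1.37 E0.1807
G1 X2.57 Y3.06 E0.2065
G1 X0.69 Y3.94 E0.2324
G1 X-1.37 Y3.76 E0.2582
G1 X-3.06 Y2.57 E0.2840
G1 X-3.94 Y0.69 E0.3098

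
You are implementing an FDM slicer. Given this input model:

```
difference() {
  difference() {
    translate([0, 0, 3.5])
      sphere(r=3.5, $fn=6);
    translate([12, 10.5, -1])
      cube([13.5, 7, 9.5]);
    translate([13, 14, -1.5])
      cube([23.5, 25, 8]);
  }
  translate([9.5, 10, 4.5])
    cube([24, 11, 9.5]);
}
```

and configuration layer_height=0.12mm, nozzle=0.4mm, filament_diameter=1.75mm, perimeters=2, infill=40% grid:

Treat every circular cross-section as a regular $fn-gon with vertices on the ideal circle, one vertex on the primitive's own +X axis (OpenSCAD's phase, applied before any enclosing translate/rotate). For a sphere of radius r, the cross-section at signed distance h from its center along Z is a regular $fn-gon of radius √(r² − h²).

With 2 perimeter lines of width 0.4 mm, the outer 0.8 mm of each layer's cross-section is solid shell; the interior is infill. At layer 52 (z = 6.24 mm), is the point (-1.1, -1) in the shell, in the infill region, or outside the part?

shell

At z = 6.24 mm: the r=3.5 sphere slices to a regular 6-gon of circumradius 2.178 (√(r²−h²) with h=2.74 from center); the cube at (12, 10.5) (footprint 13.5×7) is included at this height; the 23.5×25 cube at (13, 14) contributes its full rectangle; Taking the first minus the rest: starting from the r=3.5 sphere, the 13.5×7 cube at (12, 10.5) misses the remaining region (no effect); the 23.5×25 cube at (13, 14) misses the remaining region (no effect) — 1 connected region; the cube at (9.5, 10) (footprint 24×11) is included at this height; Taking the first minus the rest: starting from the result so far, the 24×11 cube at (9.5, 10) misses the remaining region (no effect) — 1 connected region. Overall, the cross-section is a single solid region. The nearest boundary edge runs (-1.09, -1.89)→(-2.18, 0.00); distance from the point to it = 0.43 mm. The point is inside the cross-section, 0.43 mm from the nearest boundary — within the 0.8 mm shell band (2 × 0.4).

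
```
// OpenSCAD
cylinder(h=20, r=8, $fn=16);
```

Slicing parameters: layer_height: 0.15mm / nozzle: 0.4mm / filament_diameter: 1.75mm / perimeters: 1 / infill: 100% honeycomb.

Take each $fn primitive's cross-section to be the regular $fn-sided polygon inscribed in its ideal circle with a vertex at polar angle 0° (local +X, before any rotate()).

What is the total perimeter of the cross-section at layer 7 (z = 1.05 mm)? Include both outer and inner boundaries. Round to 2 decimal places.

49.94 mm

At z = 1.05 mm: the r=8 cylinder contributes a regular 16-gon of circumradius 8 (perimeter = 2·16·8.000·sin(180°/16) = 49.94 mm). Overall, the cross-section is a single solid region. Total boundary length (outer) = 49.94 mm.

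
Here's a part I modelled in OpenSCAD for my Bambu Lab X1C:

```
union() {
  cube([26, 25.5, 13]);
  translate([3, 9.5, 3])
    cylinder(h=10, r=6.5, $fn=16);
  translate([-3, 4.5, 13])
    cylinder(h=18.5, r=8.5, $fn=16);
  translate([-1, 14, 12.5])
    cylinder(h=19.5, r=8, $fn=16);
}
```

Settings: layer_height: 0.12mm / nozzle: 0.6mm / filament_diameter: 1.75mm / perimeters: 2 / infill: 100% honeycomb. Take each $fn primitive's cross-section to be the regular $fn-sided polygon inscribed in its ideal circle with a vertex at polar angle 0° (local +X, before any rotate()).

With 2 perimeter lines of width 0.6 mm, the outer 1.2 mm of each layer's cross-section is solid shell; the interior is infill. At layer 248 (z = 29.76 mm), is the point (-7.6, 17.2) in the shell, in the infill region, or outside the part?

At z = 29.76 mm: the cube is not intersected at this z (z outside [0, 13]); the cylinder at (3, 9.5) does not reach this height (z outside [3, 13]); the r=8.5 cylinder at (-3, 4.5) contributes a regular 16-gon of circumradius 8.5; the r=8 cylinder at (-1, 14) contributes a regular 16-gon of circumradius 8; Taking the union: the regions partially overlap (shared area 60.05 mm²), so overlapping operands fuse into one piece — 1 connected region. Overall, the cross-section is a single solid region. The nearest boundary edge runs (-8.39, 17.06)→(-6.66, 19.66); distance from the point to it = 0.58 mm. The point is inside the cross-section, 0.58 mm from the nearest boundary — within the 1.2 mm shell band (2 × 0.6).

shell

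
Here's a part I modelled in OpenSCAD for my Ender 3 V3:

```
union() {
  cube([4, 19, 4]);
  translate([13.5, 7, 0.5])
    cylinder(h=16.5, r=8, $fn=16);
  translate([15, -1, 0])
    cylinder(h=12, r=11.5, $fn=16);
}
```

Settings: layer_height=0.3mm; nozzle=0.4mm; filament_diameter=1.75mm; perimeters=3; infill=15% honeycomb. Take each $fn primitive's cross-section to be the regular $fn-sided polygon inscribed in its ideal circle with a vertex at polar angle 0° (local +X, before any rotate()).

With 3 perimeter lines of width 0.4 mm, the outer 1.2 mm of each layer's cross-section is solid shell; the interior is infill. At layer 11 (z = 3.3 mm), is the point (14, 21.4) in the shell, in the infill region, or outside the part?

outside

At z = 3.3 mm: the 4×19 cube contributes its full rectangle; the r=8 cylinder at (13.5, 7) contributes a regular 16-gon of circumradius 8; the cylinder at (15, -1): section is a regular 16-gon, circumradius r=11.5; Taking the union: the regions partially overlap (shared area 133.22 mm²), so overlapping operands fuse into one piece — 1 connected region. Overall, the cross-section is a single solid region. The nearest boundary edge runs (10.44, 14.39)→(13.50, 15.00); distance from the point to it = 6.42 mm. The point is not inside any of the regions above, so it lies outside the cross-section (6.42 mm from the nearest boundary).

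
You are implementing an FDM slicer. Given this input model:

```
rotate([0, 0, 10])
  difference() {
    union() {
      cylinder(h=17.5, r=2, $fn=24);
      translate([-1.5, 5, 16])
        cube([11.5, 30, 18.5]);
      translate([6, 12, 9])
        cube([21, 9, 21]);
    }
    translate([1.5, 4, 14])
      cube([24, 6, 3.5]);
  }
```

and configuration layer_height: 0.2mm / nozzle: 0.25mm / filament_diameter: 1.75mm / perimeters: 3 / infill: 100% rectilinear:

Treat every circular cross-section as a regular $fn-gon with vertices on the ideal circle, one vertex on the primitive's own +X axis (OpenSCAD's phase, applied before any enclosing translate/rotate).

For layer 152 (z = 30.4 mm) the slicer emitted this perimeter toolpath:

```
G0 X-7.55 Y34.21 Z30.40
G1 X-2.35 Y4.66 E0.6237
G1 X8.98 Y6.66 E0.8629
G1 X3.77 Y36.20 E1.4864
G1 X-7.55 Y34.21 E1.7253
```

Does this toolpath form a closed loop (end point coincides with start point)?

Start point (G0): (-7.55, 34.21). End point (last G1): the path returns to the start — closed.

yes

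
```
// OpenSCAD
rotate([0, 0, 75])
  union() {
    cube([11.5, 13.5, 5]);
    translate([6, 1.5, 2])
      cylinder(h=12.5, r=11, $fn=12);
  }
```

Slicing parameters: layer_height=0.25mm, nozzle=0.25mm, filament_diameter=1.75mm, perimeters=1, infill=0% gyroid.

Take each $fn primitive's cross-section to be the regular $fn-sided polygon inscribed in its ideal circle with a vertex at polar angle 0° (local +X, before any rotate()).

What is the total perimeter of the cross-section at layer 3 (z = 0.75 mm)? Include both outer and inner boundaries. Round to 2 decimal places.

At z = 0.75 mm: the cube is present — its section is the full 11.5×13.5 rectangle (perimeter 50.00 mm); the cylinder at (6, 1.5) is absent (z outside [2, 14.5]); Combining (union): only the 11.5×13.5 cube is present, so the union is just that shape — boundary = 50.00 mm; (rotated 75° about Z; rotation is an isometry so areas/perimeters/island counts are preserved). Overall, the cross-section is a single solid region. Total boundary length (outer) = 50.00 mm.

50.00 mm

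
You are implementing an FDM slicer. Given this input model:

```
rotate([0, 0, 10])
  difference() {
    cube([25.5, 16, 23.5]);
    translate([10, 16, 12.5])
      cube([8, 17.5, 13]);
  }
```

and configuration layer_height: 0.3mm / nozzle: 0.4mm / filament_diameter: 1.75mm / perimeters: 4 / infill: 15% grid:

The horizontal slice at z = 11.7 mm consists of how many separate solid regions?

At z = 11.7 mm: the cube (footprint 25.5×16) is included at this height; the cube at (10, 16) is absent (z outside [12.5, 25.5]); After the difference (first − rest): none of the subtracted shapes is present at this height, so the 25.5×16 cube is unchanged — 1 connected region; (rotated 10° about Z; rotation is an isometry so areas/perimeters/island counts are preserved). The result has 1 disconnected region.

1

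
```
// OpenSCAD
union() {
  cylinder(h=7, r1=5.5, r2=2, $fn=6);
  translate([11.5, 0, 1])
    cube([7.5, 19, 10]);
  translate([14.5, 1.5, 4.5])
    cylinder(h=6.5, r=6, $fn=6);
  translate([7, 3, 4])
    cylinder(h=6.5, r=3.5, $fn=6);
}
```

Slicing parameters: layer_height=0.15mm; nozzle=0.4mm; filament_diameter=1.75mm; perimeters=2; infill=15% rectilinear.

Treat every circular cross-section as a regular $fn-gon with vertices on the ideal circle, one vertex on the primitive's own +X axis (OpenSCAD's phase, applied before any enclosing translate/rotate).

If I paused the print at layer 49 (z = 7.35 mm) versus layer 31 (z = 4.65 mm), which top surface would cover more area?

Layer 49 (z = 7.35): the cone does not reach this height (z outside [0, 7]); the cube at (11.5, 0) is present — its section is the full 7.5×19 rectangle (area 142.50 mm²); the r=6 cylinder at (14.5, 1.5) gives a regular 6-gon of circumradius 6 (constant along its height) (area = (6/2)·6.000²·sin(360°/6) = 93.53 mm²); the r=3.5 cylinder at (7, 3) gives a regular 6-gon of circumradius 3.5 (constant along its height) (area = (6/2)·3.500²·sin(360°/6) = 31.83 mm²); Taking the union: the regions partially overlap — summed areas 267.86 mm² minus the doubly-counted overlap 51.09 mm² gives 216.77 mm² — area = 216.77 mm². So its area = 216.77 mm². Layer 31 (z = 4.65): the cone: at t=0.664 of its height the radius interpolates to r₁+(r₂−r₁)t = 3.175, giving a regular 6-gon of that circumradius (area = (6/2)·3.175²·sin(360°/6) = 26.19 mm²); the cube at (11.5, 0) (footprint 7.5×19) is included at this height (area 142.50 mm²); the r=6 cylinder at (14.5, 1.5) gives a regular 6-gon of circumradius 6 (constant along its height) (area = (6/2)·6.000²·sin(360°/6) = 93.53 mm²); the r=3.5 cylinder at (7, 3) contributes a regular 6-gon of circumradius 3.5 (area = (6/2)·3.500²·sin(360°/6) = 31.83 mm²); Combining (union): the regions partially overlap — summed areas 294.05 mm² minus the doubly-counted overlap 51.09 mm² gives 242.96 mm² — area = 242.96 mm². So its area = 242.96 mm². Layer 31 is larger (242.96 vs 216.77 mm²).

layer 31 (z = 4.65 mm)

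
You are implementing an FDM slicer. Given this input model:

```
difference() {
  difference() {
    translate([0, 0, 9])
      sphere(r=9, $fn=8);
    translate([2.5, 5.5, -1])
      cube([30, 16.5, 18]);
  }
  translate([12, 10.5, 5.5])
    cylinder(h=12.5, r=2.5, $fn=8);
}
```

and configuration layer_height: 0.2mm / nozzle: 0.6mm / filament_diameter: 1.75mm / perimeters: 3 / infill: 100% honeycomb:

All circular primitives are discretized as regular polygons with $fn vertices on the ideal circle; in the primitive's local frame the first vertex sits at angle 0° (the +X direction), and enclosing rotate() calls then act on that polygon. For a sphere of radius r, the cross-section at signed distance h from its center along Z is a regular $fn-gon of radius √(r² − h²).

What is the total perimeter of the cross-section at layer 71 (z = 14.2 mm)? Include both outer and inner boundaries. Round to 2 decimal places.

At z = 14.2 mm: the sphere: section is a regular 8-gon, circumradius = √(r²−h²) = √(9²−5.2²) = 7.346 (perimeter = 2·8·7.346·sin(180°/8) = 44.98 mm); the cube at (2.5, 5.5) (footprint 30×16.5) is included at this height (perimeter 93.00 mm); Subtracting the remaining from the first: starting from the r=9 sphere, the 30×16.5 cube at (2.5, 5.5) partially overlaps it — only the 0.79 mm² overlap (of its 495.00 mm²) is removed, clipping the outline — boundary = 45.63 mm; the r=2.5 cylinder at (12, 10.5) contributes a regular 8-gon of circumradius 2.5 (perimeter = 2·8·2.500·sin(180°/8) = 15.31 mm); After the difference (first − rest): starting from that combined region, the r=2.5 cylinder at (12, 10.5) misses the remaining region (no effect) — boundary = 45.63 mm. Overall, the cross-section is a single solid region. Total boundary length (outer) = 45.63 mm.

45.63 mm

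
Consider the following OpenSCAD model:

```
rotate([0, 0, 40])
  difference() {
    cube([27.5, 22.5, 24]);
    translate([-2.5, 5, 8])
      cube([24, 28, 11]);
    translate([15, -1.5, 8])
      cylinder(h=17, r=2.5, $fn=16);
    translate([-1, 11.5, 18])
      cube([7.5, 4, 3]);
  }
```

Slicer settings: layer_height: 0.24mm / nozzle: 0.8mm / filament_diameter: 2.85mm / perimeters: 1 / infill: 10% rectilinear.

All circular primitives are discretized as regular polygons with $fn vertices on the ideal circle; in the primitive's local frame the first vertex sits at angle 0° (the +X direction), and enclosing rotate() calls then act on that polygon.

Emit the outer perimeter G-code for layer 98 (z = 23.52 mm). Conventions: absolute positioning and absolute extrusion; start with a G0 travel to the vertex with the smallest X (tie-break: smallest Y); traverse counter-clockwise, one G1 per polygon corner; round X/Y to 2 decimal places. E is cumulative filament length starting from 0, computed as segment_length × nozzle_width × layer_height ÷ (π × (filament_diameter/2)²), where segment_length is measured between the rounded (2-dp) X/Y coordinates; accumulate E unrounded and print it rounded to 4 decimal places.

G0 X-14.46 Y17.24 Z23.52
G1 X0.00 Y0.00 E0.6772
G1 X10.00 Y8.39 E1.0701
G1 X9.96 Y8.71 E1.0798
G1 X10.24 Y9.65 E1.1093
G1 X10.85 Y10.41 E1.1386
G1 X11.70 Y10.88 E1.1679
G1 X12.67 Y10.98 E1.1972
G1 X12.98 Y10.89 E1.2069
G1 X21.07 Y17.68 E1.5248
G1 X6.60 Y34.91 E2.2020
G1 X-14.46 Y17.24 E3.0294

At z = 23.52 mm: the 27.5×22.5 cube contributes its full rectangle; the cube at (-2.5, 5) does not reach this height (z outside [8, 19]); the r=2.5 cylinder at (15, -1.5) contributes a regular 16-gon of circumradius 2.5; the cube at (-1, 11.5) is absent (z outside [18, 21]); Taking the first minus the rest: starting from the 27.5×22.5 cube, the r=2.5 cylinder at (15, -1.5) partially overlaps it — only the 2.65 mm² overlap (of its 19.13 mm²) is removed, clipping the outline — 1 connected region; (whole slice rotated 40° about Z — lengths, areas and connectivity unchanged). The outline is a single polygon with 11 vertices. Extrusion per mm of travel: 0.8 × 0.24 / (π × 1.425²) = 0.030097. Accumulating E over each segment gives final E = 3.0294.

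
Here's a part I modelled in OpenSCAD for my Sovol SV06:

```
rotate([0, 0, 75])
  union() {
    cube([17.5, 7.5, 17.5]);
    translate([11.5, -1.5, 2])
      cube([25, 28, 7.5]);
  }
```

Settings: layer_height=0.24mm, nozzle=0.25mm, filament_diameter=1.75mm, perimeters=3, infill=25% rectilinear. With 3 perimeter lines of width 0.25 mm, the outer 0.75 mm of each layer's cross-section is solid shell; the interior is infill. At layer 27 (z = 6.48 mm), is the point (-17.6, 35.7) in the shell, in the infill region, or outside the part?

shell

At z = 6.48 mm: the cube is present — its section is the full 17.5×7.5 rectangle; the cube at (11.5, -1.5) (footprint 25×28) is included at this height; Combining (union): the regions partially overlap (shared area 45.00 mm²), so overlapping operands fuse into one piece — 1 connected region; (rotated 75° about Z; rotation is an isometry so areas/perimeters/island counts are preserved). Overall, the cross-section is a single solid region. Undo the 75° rotation: the query point maps to (29.928, 26.240) in the un-rotated model frame. The nearest boundary edge runs (11.50, 26.50)→(36.50, 26.50); distance from the point to it = 0.26 mm. The point is inside the cross-section, 0.26 mm from the nearest boundary — within the 0.75 mm shell band (3 × 0.25).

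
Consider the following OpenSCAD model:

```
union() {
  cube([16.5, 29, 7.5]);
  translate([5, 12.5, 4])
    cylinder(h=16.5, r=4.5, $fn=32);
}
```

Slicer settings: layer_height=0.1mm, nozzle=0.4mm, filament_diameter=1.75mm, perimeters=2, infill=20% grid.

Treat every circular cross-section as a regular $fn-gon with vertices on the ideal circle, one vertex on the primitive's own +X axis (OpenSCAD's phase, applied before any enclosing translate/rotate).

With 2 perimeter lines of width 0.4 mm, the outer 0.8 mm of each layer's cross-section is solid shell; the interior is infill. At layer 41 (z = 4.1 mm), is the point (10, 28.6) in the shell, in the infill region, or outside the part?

At z = 4.1 mm: the cube (footprint 16.5×29) is included at this height; the r=4.5 cylinder at (5, 12.5) gives a regular 32-gon of circumradius 4.5 (constant along its height); Combining (union): the r=4.5 cylinder at (5, 12.5) lies entirely inside the 16.5×29 cube, so the union is just the 16.5×29 cube — 1 connected region. Overall, the cross-section is a single solid region. The nearest boundary edge runs (0.00, 29.00)→(16.50, 29.00); distance from the point to it = 0.40 mm. The point is inside the cross-section, 0.40 mm from the nearest boundary — within the 0.8 mm shell band (2 × 0.4).

shell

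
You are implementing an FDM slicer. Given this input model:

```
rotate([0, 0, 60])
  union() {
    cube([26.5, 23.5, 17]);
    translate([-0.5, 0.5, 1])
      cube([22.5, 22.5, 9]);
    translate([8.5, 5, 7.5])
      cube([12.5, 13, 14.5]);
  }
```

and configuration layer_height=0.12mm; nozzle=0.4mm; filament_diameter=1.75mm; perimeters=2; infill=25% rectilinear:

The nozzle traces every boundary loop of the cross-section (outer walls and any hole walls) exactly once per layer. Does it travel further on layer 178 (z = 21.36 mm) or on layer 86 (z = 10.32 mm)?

Layer 178 (z = 21.36): the cube is absent (z outside [0, 17]); the cube at (-0.5, 0.5) is not intersected at this z (z outside [1, 10]); the 12.5×13 cube at (8.5, 5) contributes its full rectangle (perimeter 51.00 mm); Taking the union: only the 12.5×13 cube at (8.5, 5) is present, so the union is just that shape — boundary = 51.00 mm; (rotated 60° about Z; rotation is an isometry so areas/perimeters/island counts are preserved). So its perimeter = 51.00 mm. Layer 86 (z = 10.32): the 26.5×23.5 cube contributes its full rectangle (perimeter 100.00 mm); the cube at (-0.5, 0.5) is absent (z outside [1, 10]); the cube at (8.5, 5) is present — its section is the full 12.5×13 rectangle (perimeter 51.00 mm); Combining (union): the 12.5×13 cube at (8.5, 5) lies entirely inside the 26.5×23.5 cube, so the union is just the 26.5×23.5 cube — boundary = 100.00 mm; (rotated 60° about Z; rotation is an isometry so areas/perimeters/island counts are preserved). So its perimeter = 100.00 mm. Layer 86 is larger (100.00 vs 51.00 mm).

layer 86 (z = 10.32 mm)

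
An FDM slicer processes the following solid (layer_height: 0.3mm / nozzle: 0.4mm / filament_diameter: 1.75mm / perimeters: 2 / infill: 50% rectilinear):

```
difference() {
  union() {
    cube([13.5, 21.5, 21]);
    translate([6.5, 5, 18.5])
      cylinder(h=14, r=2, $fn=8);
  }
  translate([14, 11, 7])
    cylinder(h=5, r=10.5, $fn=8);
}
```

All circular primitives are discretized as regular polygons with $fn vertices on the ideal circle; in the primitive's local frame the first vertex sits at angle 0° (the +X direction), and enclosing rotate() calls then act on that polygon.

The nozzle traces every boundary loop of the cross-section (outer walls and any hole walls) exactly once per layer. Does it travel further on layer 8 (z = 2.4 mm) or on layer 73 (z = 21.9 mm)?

Layer 8 (z = 2.4): the 13.5×21.5 cube contributes its full rectangle (perimeter 70.00 mm); the cylinder at (6.5, 5) does not reach this height (z outside [18.5, 32.5]); Merging all regions: only the 13.5×21.5 cube is present, so the union is just that shape — boundary = 70.00 mm; the cylinder at (14, 11) does not reach this height (z outside [7, 12]); Subtracting the remaining from the first: none of the subtracted shapes is present at this height, so that combined region is unchanged — boundary = 70.00 mm. So its perimeter = 70.00 mm. Layer 73 (z = 21.9): the cube is absent (z outside [0, 21]); the cylinder at (6.5, 5): section is a regular 8-gon, circumradius r=2 (perimeter = 2·8·2.000·sin(180°/8) = 12.25 mm); Combining (union): only the r=2 cylinder at (6.5, 5) is present, so the union is just that shape — boundary = 12.25 mm; the cylinder at (14, 11) does not reach this height (z outside [7, 12]); Subtracting the remaining from the first: none of the subtracted shapes is present at this height, so the result so far is unchanged — boundary = 12.25 mm. So its perimeter = 12.25 mm. Layer 8 is larger (70.00 vs 12.25 mm).

layer 8 (z = 2.4 mm)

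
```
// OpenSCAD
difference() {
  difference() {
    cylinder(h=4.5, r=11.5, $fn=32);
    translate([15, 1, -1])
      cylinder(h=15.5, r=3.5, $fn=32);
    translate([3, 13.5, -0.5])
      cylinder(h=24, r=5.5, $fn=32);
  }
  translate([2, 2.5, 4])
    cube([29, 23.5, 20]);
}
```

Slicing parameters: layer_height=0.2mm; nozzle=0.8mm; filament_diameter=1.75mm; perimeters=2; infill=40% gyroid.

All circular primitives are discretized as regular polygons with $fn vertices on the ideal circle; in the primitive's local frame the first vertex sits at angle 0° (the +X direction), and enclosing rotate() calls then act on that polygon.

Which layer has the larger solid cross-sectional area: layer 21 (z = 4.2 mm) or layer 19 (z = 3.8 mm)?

Layer 21 (z = 4.2): the r=11.5 cylinder contributes a regular 32-gon of circumradius 11.5 (area = (32/2)·11.500²·sin(360°/32) = 412.81 mm²); the r=3.5 cylinder at (15, 1) contributes a regular 32-gon of circumradius 3.5 (area = (32/2)·3.500²·sin(360°/32) = 38.24 mm²); the cylinder at (3, 13.5): section is a regular 32-gon, circumradius r=5.5 (area = (32/2)·5.500²·sin(360°/32) = 94.42 mm²); Taking the first minus the rest: starting from the r=11.5 cylinder (412.81 mm²), the r=3.5 cylinder at (15, 1) misses the remaining region (no effect); the r=5.5 cylinder at (3, 13.5) partially overlaps it — only the 19.03 mm² overlap (of its 94.42 mm²) is removed, clipping the outline — area = 393.78 mm²; the cube at (2, 2.5) (footprint 29×23.5) is included at this height (area 681.50 mm²); Taking the first minus the rest: starting from that combined region (393.78 mm²), the 29×23.5 cube at (2, 2.5) partially overlaps it — only the 46.96 mm² overlap (of its 681.50 mm²) is removed, clipping the outline — area = 346.82 mm². So its area = 346.82 mm². Layer 19 (z = 3.8): the r=11.5 cylinder contributes a regular 32-gon of circumradius 11.5 (area = (32/2)·11.500²·sin(360°/32) = 412.81 mm²); the r=3.5 cylinder at (15, 1) gives a regular 32-gon of circumradius 3.5 (constant along its height) (area = (32/2)·3.500²·sin(360°/32) = 38.24 mm²); the r=5.5 cylinder at (3, 13.5) gives a regular 32-gon of circumradius 5.5 (constant along its height) (area = (32/2)·5.500²·sin(360°/32) = 94.42 mm²); Taking the first minus the rest: starting from the r=11.5 cylinder (412.81 mm²), the r=3.5 cylinder at (15, 1) misses the remaining region (no effect); the r=5.5 cylinder at (3, 13.5) partially overlaps it — only the 19.03 mm² overlap (of its 94.42 mm²) is removed, clipping the outline — area = 393.78 mm²; the cube at (2, 2.5) is absent (z outside [4, 24]); Taking the first minus the rest: none of the subtracted shapes is present at this height, so that combined region is unchanged — area = 393.78 mm². So its area = 393.78 mm². Layer 19 is larger (393.78 vs 346.82 mm²).

layer 19 (z = 3.8 mm)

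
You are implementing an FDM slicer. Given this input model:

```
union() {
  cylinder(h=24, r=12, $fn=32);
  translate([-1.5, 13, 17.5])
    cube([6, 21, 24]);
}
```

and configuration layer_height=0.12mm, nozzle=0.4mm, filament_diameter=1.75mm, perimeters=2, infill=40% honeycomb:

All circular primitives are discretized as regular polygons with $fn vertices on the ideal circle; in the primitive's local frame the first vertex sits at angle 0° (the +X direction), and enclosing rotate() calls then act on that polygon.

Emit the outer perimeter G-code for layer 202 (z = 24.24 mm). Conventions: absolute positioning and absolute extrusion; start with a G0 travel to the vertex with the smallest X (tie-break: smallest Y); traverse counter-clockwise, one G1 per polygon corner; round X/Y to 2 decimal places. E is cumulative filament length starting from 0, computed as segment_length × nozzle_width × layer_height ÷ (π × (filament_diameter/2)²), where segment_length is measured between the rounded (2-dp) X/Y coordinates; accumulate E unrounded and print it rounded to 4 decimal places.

G0 X-1.50 Y13.00 Z24.24
G1 X4.50 Y13.00 E0.1197
G1 X4.50 Y34.00 E0.5388
G1 X-1.50 Y34.00 E0.6586
G1 X-1.50 Y13.00 E1.0776

At z = 24.24 mm: the cylinder is not intersected at this z (z outside [0, 24]); the 6×21 cube at (-1.5, 13) contributes its full rectangle; Combining (union): only the 6×21 cube at (-1.5, 13) is present, so the union is just that shape — 1 connected region. The outline is a single polygon with 4 vertices. Extrusion per mm of travel: 0.4 × 0.12 / (π × 0.875²) = 0.019956. Accumulating E over each segment gives final E = 1.0776.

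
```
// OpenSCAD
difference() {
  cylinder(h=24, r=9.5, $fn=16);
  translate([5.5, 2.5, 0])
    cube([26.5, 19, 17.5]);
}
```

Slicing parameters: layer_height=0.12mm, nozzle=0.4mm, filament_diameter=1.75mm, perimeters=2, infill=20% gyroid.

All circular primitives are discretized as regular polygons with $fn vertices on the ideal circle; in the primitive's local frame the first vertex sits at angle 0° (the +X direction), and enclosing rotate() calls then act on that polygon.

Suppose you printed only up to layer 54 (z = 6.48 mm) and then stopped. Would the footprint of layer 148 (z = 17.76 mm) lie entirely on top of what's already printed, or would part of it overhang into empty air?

part overhangs

Compare the two slices. At z = 6.48: the r=9.5 cylinder contributes a regular 16-gon of circumradius 9.5 (area = (16/2)·9.500²·sin(360°/16) = 276.30 mm²); the cube at (5.5, 2.5) (footprint 26.5×19) is included at this height (area 503.50 mm²); After the difference (first − rest): starting from the r=9.5 cylinder (276.30 mm²), the 26.5×19 cube at (5.5, 2.5) partially overlaps it — only the 11.27 mm² overlap (of its 503.50 mm²) is removed, clipping the outline — area = 265.03 mm². At z = 17.76: the r=9.5 cylinder gives a regular 16-gon of circumradius 9.5 (constant along its height) (area = (16/2)·9.500²·sin(360°/16) = 276.30 mm²); the cube at (5.5, 2.5) is not intersected at this z (z outside [0, 17.5]); Subtracting the remaining from the first: none of the subtracted shapes is present at this height, so the r=9.5 cylinder is unchanged — area = 276.30 mm². Checking containment: at z = 17.76 the cross-section extends beyond the z = 6.48 cross-section by about 11.27 mm².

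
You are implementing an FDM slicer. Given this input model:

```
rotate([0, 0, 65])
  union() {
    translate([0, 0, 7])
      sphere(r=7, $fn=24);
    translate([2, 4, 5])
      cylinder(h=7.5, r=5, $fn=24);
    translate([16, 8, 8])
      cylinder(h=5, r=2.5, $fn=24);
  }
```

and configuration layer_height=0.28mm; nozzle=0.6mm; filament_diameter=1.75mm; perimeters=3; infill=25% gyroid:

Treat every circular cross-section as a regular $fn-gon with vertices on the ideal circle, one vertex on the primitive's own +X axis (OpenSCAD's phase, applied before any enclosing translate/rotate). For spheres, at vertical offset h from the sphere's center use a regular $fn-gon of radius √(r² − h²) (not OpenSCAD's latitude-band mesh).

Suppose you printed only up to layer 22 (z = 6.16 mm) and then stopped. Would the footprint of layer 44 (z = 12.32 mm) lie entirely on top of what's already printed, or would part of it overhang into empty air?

Compare the two slices. At z = 6.16: the r=7 sphere slices to a regular 24-gon of circumradius 6.949 (√(r²−h²) with h=0.84 from center) (area = (24/2)·6.949²·sin(360°/24) = 149.99 mm²); the r=5 cylinder at (2, 4) contributes a regular 24-gon of circumradius 5 (area = (24/2)·5.000²·sin(360°/24) = 77.65 mm²); the cylinder at (16, 8) is not intersected at this z (z outside [8, 13]); Combining (union): the regions partially overlap — summed areas 227.64 mm² minus the doubly-counted overlap 56.55 mm² gives 171.09 mm² — area = 171.09 mm²; (rotated 65° about Z; rotation is an isometry so areas/perimeters/island counts are preserved). At z = 12.32: the r=7 sphere contributes a regular 24-gon of circumradius √(7²−5.32²) = 4.549 (area = (24/2)·4.549²·sin(360°/24) = 64.28 mm²); the r=5 cylinder at (2, 4) contributes a regular 24-gon of circumradius 5 (area = (24/2)·5.000²·sin(360°/24) = 77.65 mm²); the r=2.5 cylinder at (16, 8) gives a regular 24-gon of circumradius 2.5 (constant along its height) (area = (24/2)·2.500²·sin(360°/24) = 19.41 mm²); Taking the union: the regions partially overlap — summed areas 161.34 mm² minus the doubly-counted overlap 29.89 mm² gives 131.45 mm² — area = 131.45 mm²; (rotated 65° about Z; rotation is an isometry so areas/perimeters/island counts are preserved). Checking containment: at z = 12.32 the cross-section extends beyond the z = 6.16 cross-section by about 19.41 mm².

part overhangs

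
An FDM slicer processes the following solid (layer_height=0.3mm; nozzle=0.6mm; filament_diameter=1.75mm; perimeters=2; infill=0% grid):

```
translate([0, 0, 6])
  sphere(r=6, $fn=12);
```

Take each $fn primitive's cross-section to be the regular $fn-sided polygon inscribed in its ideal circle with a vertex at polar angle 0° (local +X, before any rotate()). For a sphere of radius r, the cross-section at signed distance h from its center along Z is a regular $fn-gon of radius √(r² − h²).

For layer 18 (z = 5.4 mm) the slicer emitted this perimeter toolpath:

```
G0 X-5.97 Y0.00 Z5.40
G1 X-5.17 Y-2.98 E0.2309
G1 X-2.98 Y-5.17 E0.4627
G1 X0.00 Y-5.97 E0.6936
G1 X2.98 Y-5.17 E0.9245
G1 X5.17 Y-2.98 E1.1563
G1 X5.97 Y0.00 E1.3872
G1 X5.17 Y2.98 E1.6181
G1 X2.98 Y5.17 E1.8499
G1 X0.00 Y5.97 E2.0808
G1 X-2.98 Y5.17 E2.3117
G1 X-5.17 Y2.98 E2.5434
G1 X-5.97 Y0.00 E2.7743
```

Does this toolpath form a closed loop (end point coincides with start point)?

Start point (G0): (-5.97, 0.00). End point (last G1): the path returns to the start — closed.

yes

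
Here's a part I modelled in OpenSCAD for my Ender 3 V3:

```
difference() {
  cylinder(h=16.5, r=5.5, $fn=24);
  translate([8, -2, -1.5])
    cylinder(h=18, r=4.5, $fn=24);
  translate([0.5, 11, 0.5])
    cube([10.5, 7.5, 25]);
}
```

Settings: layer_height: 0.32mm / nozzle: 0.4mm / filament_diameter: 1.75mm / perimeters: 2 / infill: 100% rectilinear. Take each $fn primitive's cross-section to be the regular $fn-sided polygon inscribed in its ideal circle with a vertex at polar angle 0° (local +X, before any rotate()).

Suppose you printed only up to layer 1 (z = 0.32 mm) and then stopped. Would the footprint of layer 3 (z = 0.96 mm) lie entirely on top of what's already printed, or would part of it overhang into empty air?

Compare the two slices. At z = 0.32: the r=5.5 cylinder contributes a regular 24-gon of circumradius 5.5 (area = (24/2)·5.500²·sin(360°/24) = 93.95 mm²); the r=4.5 cylinder at (8, -2) contributes a regular 24-gon of circumradius 4.5 (area = (24/2)·4.500²·sin(360°/24) = 62.89 mm²); the cube at (0.5, 11) is absent (z outside [0.5, 25.5]); Taking the first minus the rest: starting from the r=5.5 cylinder (93.95 mm²), the r=4.5 cylinder at (8, -2) partially overlaps it — only the 6.36 mm² overlap (of its 62.89 mm²) is removed, clipping the outline — area = 87.59 mm². At z = 0.96: the r=5.5 cylinder gives a regular 24-gon of circumradius 5.5 (constant along its height) (area = (24/2)·5.500²·sin(360°/24) = 93.95 mm²); the r=4.5 cylinder at (8, -2) contributes a regular 24-gon of circumradius 4.5 (area = (24/2)·4.500²·sin(360°/24) = 62.89 mm²); the cube at (0.5, 11) is present — its section is the full 10.5×7.5 rectangle (area 78.75 mm²); Subtracting the remaining from the first: starting from the r=5.5 cylinder (93.95 mm²), the r=4.5 cylinder at (8, -2) partially overlaps it — only the 6.36 mm² overlap (of its 62.89 mm²) is removed, clipping the outline; the 10.5×7.5 cube at (0.5, 11) misses the remaining region (no effect) — area = 87.59 mm². Checking containment: the cross-section at z = 0.96 is a subset of the cross-section at z = 0.32.

entirely on top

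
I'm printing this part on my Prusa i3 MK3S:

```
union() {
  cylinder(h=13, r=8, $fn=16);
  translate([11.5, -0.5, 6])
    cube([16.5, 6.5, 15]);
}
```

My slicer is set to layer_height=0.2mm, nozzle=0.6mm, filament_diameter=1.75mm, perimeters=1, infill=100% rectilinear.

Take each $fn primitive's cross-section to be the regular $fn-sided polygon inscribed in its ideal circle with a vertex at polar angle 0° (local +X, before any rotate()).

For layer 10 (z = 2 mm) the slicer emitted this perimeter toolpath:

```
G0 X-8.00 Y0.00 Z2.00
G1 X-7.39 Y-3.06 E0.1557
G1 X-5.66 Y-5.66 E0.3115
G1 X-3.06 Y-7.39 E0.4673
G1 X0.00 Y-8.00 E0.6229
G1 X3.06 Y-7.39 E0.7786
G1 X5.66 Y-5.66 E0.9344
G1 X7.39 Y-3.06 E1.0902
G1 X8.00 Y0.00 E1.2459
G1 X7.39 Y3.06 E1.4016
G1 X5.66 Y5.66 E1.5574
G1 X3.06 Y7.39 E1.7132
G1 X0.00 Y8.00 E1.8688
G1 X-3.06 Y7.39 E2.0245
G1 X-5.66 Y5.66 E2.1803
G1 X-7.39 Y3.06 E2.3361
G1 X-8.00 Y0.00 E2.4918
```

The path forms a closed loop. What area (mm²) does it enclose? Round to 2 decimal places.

195.95 mm²

Apply the shoelace formula to the sequence of (X, Y) vertices; enclosed area = 195.95 mm².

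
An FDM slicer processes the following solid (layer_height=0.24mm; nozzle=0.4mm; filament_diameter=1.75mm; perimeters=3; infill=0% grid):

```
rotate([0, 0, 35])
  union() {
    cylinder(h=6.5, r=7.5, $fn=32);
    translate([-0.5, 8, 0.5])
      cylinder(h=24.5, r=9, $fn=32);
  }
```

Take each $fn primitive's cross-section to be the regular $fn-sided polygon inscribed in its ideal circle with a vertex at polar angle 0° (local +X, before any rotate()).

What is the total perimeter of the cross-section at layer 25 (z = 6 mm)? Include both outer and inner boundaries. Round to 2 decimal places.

At z = 6 mm: the r=7.5 cylinder gives a regular 32-gon of circumradius 7.5 (constant along its height) (perimeter = 2·32·7.500·sin(180°/32) = 47.05 mm); the r=9 cylinder at (-0.5, 8) contributes a regular 32-gon of circumradius 9 (perimeter = 2·32·9.000·sin(180°/32) = 56.46 mm); Taking the union: the regions partially overlap (shared area 85.22 mm²), so the edge portions inside another operand are dropped and the merged outline is re-measured after clipping — boundary = 68.76 mm; (whole slice rotated 35° about Z — lengths, areas and connectivity unchanged). Overall, the cross-section is a single solid region. Total boundary length (outer) = 68.76 mm.

68.76 mm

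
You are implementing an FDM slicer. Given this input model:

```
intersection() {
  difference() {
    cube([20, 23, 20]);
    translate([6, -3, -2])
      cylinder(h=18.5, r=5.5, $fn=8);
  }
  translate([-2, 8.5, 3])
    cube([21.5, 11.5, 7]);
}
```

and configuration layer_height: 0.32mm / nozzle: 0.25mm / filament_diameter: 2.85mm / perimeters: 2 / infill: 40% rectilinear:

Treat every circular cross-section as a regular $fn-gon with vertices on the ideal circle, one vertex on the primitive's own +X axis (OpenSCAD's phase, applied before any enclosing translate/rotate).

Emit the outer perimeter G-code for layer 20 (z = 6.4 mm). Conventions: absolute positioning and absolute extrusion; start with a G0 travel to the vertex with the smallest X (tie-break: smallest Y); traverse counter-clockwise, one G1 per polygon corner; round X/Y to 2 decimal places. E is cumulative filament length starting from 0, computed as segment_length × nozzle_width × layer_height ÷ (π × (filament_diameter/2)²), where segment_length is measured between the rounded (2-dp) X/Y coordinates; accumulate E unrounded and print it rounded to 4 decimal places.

At z = 6.4 mm: the 20×23 cube contributes its full rectangle; the cylinder at (6, -3): section is a regular 8-gon, circumradius r=5.5; After the difference (first − rest): starting from the 20×23 cube, the r=5.5 cylinder at (6, -3) partially overlaps it — only the 13.51 mm² overlap (of its 85.56 mm²) is removed, clipping the outline — 1 connected region; the 21.5×11.5 cube at (-2, 8.5) contributes its full rectangle; Keeping only the common overlap: the 21.5×11.5 cube at (-2, 8.5) partially overlaps that combined region; clipping to the common part keeps 224.25 mm² — 1 connected region. The outline is a single polygon with 4 vertices. Extrusion per mm of travel: 0.25 × 0.32 / (π × 1.425²) = 0.012540. Accumulating E over each segment gives final E = 0.7775.

G0 X0.00 Y8.50 Z6.40
G1 X19.50 Y8.50 E0.2445
G1 X19.50 Y20.00 E0.3888
G1 X0.00 Y20.00 E0.6333
G1 X0.00 Y8.50 E0.7775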